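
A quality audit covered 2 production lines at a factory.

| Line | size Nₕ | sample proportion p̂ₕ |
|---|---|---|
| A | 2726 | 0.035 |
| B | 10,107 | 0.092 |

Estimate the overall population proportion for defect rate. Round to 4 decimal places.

N = 2726 + 10107 = 12833.
Overall proportion = Σ (Nₕ/N)·p̂ₕ.
Σ Nₕp̂ₕ = 95.41 + 929.844 = 1025.254.
1025.254 / 12833 = 0.079892... → 0.0799.

0.0799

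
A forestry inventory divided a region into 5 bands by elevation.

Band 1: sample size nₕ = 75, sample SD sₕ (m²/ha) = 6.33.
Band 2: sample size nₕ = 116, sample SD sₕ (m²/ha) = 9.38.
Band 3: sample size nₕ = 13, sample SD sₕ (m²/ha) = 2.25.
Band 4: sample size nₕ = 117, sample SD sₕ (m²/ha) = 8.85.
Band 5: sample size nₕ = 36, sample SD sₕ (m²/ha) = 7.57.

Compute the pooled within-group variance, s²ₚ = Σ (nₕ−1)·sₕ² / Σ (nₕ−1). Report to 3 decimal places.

1: (75−1)·6.33² = 74·40.0689 = 2965.0986
2: (116−1)·9.38² = 115·87.9844 = 10118.206
3: (13−1)·2.25² = 12·5.0625 = 60.75
4: (117−1)·8.85² = 116·78.3225 = 9085.41
5: (36−1)·7.57² = 35·57.3049 = 2005.6715
Numerator = 24235.1361; denominator = Σ(nₕ−1) = 352.
s²ₚ = 24235.1361/352 = 68.84982... → 68.850.

68.850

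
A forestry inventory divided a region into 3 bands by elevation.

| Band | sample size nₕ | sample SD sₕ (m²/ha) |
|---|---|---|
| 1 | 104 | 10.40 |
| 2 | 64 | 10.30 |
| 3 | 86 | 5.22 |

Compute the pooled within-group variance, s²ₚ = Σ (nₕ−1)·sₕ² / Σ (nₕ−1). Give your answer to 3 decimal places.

80.240

1: (104−1)·10.40² = 103·108.16 = 11140.48
2: (64−1)·10.30² = 63·106.09 = 6683.67
3: (86−1)·5.22² = 85·27.2484 = 2316.114
Numerator = 20140.264; denominator = Σ(nₕ−1) = 251.
s²ₚ = 20140.264/251 = 80.24010... → 80.240.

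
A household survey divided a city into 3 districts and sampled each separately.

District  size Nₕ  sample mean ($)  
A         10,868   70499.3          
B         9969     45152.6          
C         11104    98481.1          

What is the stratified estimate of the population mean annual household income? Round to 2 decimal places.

72316.05

x̄_st = (Σ Nₕx̄ₕ) / (Σ Nₕ) = (10868·70499.3 + 9969·45152.6 + 11104·98481.1) / 31941
= 2309846796.2 / 31941 = 72316.0451... → 72316.05.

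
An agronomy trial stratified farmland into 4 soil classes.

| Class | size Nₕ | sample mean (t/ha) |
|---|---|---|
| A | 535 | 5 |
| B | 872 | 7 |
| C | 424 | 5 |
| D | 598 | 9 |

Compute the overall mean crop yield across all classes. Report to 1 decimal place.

6.7

x̄_st = (Σ Nₕx̄ₕ) / (Σ Nₕ) = (535·5 + 872·7 + 424·5 + 598·9) / 2429
= 16281 / 2429 = 6.703... → 6.7.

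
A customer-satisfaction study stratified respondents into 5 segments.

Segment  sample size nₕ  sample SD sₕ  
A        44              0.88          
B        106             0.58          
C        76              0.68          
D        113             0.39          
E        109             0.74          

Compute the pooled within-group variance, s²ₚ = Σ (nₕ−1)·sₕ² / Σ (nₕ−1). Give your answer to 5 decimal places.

0.40514

A: (44−1)·0.88² = 43·0.7744 = 33.2992
B: (106−1)·0.58² = 105·0.3364 = 35.322
C: (76−1)·0.68² = 75·0.4624 = 34.68
D: (113−1)·0.39² = 112·0.1521 = 17.0352
E: (109−1)·0.74² = 108·0.5476 = 59.1408
Numerator = 179.4772; denominator = Σ(nₕ−1) = 443.
s²ₚ = 179.4772/443 = 0.4051404... → 0.40514.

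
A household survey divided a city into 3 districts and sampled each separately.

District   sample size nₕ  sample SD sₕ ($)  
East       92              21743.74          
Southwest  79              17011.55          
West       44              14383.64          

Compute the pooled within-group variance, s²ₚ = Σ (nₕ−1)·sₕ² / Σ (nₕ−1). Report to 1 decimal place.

351381052.6

Degrees of freedom: 91 + 78 + 43 = 212.
Σ(nₕ−1)sₕ² = 91·472790229.1876 + 78·289392833.4025 + 43·206889099.6496 = 74492783146.3994.
s²ₚ = 74492783146.3994 / 212 = 351381052.577... → 351381052.6.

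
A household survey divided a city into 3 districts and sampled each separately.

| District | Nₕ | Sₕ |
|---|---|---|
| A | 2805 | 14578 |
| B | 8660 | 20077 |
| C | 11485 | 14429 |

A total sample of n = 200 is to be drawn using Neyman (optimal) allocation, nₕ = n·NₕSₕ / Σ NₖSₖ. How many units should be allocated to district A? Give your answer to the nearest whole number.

Σ NₕSₕ = 2805·14578 + 8660·20077 + 11485·14429 = 380475175.
Share for A: 40891290/380475175 = 0.10747.
n_A = 200 × 0.10747 = 21.495... → 21.

21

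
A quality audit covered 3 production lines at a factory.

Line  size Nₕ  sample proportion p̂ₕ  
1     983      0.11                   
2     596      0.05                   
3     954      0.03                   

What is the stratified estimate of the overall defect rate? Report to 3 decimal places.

0.066

N = 983 + 596 + 954 = 2533.
Overall proportion = Σ (Nₕ/N)·p̂ₕ.
Σ Nₕp̂ₕ = 108.13 + 29.8 + 28.62 = 166.55.
166.55 / 2533 = 0.06575... → 0.066.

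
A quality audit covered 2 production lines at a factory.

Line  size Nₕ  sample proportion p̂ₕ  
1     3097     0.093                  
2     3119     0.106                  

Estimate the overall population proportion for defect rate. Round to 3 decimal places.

N = 3097 + 3119 = 6216.
Overall proportion = Σ (Nₕ/N)·p̂ₕ.
Σ Nₕp̂ₕ = 288.021 + 330.614 = 618.635.
618.635 / 6216 = 0.09952... → 0.100.

0.100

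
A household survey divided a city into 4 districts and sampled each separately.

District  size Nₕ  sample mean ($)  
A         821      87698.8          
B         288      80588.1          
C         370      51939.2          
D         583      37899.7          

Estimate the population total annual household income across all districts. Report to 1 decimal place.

Estimate total by summing Nₕ·x̄ₕ over strata.
821·87698.8 + 288·80588.1 + 370·51939.2 + 583·37899.7 = 72000714.8 + 23209372.8 + 19217504 + 22095525.1 = 136523116.7.

136523116.7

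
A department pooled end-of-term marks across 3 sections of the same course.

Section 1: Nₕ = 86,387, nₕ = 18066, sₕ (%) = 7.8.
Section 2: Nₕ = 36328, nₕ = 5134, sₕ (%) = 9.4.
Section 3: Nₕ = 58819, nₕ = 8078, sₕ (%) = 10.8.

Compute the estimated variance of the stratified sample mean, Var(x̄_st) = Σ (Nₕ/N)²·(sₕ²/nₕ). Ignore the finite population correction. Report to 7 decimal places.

N = 181534; Wₕ = Nₕ/N.
section 1: (86387/181534)²·7.8²/18066 = 0.0007626197
section 2: (36328/181534)²·9.4²/5134 = 0.0006892343
section 3: (58819/181534)²·10.8²/8078 = 0.0015158736
Sum = 0.0029677276 → 0.0029677.

0.0029677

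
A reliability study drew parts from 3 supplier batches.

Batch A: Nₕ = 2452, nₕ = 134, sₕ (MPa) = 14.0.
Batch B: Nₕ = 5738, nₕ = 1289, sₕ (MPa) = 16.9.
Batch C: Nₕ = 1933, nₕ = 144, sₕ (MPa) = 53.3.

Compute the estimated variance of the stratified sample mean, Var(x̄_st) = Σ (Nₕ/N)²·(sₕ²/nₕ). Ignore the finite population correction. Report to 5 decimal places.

N = 10123. Term for each stratum: Wₕ²sₕ²/nₕ.
Var(x̄_st) = 0.08581708 + 0.07119067 + 0.71934489 = 0.87635264 → 0.87635.

0.87635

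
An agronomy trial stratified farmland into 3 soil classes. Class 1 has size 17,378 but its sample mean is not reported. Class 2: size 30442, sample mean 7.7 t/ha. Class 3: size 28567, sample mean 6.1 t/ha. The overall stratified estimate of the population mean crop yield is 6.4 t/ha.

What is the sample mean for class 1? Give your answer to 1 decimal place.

N = 17378 + 30442 + 28567 = 76387.
Overall total = μ·N = 6.4·76387 = 488876.8.
Subtract the known strata: 30442·7.7 + 28567·6.1 = 408662.1.
Remaining total for class 1: 488876.8 − 408662.1 = 80214.7.
Divide by its size: 80214.7 / 17378 = 4.616... → 4.6.

4.6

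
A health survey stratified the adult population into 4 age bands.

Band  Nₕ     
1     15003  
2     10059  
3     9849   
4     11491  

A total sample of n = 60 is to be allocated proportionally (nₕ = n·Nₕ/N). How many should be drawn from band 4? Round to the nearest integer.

N = 15003 + 10059 + 9849 + 11491 = 46402.
n_4 = 60·11491/46402 = 14.858... → 15.

15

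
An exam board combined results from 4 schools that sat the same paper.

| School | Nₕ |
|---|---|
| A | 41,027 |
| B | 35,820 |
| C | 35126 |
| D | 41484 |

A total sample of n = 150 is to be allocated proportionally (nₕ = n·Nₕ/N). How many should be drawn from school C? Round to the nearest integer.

34

N = 41027 + 35820 + 35126 + 41484 = 153457.
n_C = 150·35126/153457 = 34.335... → 34.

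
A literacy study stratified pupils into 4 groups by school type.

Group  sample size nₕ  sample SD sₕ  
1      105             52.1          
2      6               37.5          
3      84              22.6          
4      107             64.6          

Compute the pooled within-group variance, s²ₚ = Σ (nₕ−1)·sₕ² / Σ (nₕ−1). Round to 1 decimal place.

2597.6

1: (105−1)·52.1² = 104·2714.41 = 282298.64
2: (6−1)·37.5² = 5·1406.25 = 7031.25
3: (84−1)·22.6² = 83·510.76 = 42393.08
4: (107−1)·64.6² = 106·4173.16 = 442354.96
Numerator = 774077.93; denominator = Σ(nₕ−1) = 298.
s²ₚ = 774077.93/298 = 2597.577... → 2597.6.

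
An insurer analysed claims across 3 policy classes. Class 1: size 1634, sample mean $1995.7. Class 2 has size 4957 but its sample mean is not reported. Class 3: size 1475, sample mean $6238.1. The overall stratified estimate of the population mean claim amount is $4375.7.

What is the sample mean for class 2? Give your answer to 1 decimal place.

4606.1

N = 1634 + 4957 + 1475 = 8066.
Overall total = μ·N = 4375.7·8066 = 35294396.2.
Subtract the known strata: 1634·1995.7 + 1475·6238.1 = 12462171.3.
Remaining total for class 2: 35294396.2 − 12462171.3 = 22832224.9.
Divide by its size: 22832224.9 / 4957 = 4606.057... → 4606.1.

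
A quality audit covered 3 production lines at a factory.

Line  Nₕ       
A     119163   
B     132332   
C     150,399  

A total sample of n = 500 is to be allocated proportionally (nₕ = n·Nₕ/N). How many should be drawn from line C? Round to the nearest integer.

N = 119163 + 132332 + 150399 = 401894.
n_C = 500·150399/401894 = 187.113... → 187.

187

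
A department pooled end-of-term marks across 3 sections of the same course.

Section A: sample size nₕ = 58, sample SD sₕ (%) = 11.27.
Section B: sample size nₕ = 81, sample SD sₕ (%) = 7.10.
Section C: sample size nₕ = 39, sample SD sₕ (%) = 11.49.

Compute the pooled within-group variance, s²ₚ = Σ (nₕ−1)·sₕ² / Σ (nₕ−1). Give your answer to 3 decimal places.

Degrees of freedom: 57 + 80 + 38 = 175.
Σ(nₕ−1)sₕ² = 57·127.0129 + 80·50.41 + 38·132.0201 = 16289.2991.
s²ₚ = 16289.2991 / 175 = 93.08171... → 93.082.

93.082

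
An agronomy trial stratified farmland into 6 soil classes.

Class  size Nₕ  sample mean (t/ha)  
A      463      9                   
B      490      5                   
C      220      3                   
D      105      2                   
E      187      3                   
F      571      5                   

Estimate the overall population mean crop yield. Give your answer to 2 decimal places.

N = 463 + 490 + 220 + 105 + 187 + 571 = 2036.
Weight each subgroup mean by Nₕ/N and sum.
Σ Nₕx̄ₕ = 463·9 + 490·5 + 220·3 + 105·2 + 187·3 + 571·5 = 4167 + 2450 + 660 + 210 + 561 + 2855 = 10903.
Divide by N: 10903 / 2036 = 5.3551... → 5.36.

5.36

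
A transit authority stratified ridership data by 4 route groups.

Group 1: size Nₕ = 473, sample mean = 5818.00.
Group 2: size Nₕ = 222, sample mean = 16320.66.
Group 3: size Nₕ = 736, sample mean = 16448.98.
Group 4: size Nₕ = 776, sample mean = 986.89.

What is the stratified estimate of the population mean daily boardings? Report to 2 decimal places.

x̄_st = (Σ Nₕx̄ₕ) / (Σ Nₕ) = (473·5818.00 + 222·16320.66 + 736·16448.98 + 776·986.89) / 2207
= 19247376.44 / 2207 = 8721.0586... → 8721.06.

8721.06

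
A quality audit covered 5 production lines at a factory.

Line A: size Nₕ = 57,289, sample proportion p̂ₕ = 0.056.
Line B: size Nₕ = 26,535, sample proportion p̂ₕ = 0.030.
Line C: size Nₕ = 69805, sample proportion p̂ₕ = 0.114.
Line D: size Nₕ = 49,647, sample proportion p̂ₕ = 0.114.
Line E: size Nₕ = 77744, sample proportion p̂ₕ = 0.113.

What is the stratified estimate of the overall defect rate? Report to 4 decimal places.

0.0940

Wₕ = Nₕ/N with N = 281020: 0.2039, 0.0944, 0.2484, 0.1767, 0.2766.
p̂_st = 0.2039·0.056 + 0.0944·0.030 + 0.2484·0.114 + 0.1767·0.114 + 0.2766·0.113 ≈ 0.093968... → 0.0940.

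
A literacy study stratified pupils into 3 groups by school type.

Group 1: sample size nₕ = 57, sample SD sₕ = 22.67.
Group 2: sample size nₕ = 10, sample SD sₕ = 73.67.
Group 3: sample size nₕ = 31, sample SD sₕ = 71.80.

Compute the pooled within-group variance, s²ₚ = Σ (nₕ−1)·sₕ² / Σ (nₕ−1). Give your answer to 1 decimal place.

Degrees of freedom: 56 + 9 + 30 = 95.
Σ(nₕ−1)sₕ² = 56·513.9289 + 9·5427.2689 + 30·5155.24 = 232282.6385.
s²ₚ = 232282.6385 / 95 = 2445.080... → 2445.1.

2445.1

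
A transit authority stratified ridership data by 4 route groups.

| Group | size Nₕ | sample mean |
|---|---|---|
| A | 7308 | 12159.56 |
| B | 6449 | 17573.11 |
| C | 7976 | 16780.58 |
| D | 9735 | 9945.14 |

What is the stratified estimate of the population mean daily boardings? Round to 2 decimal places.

N = 31468; weights Wₕ = Nₕ/N = (0.2322, 0.2049, 0.2535, 0.3094).
x̄_st = Σ Wₕ·x̄ₕ = 0.2322·12159.56 + 0.2049·17573.11 + 0.2535·16780.58 + 0.3094·9945.14 ≈ 13755.2083...
→ 13755.21.

13755.21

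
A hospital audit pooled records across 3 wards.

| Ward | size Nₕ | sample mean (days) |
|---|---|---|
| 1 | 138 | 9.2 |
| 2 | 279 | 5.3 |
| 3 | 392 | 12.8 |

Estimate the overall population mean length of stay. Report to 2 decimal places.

N = 138 + 279 + 392 = 809.
Weight each subgroup mean by Nₕ/N and sum.
Σ Nₕx̄ₕ = 138·9.2 + 279·5.3 + 392·12.8 = 1269.6 + 1478.7 + 5017.6 = 7765.9.
Divide by N: 7765.9 / 809 = 9.5994... → 9.60.

9.60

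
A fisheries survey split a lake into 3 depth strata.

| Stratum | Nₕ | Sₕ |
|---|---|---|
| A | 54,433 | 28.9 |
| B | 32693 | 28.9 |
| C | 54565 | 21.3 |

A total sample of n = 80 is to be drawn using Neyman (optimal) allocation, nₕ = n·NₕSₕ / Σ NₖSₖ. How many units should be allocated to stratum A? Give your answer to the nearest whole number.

34

Σ NₕSₕ = 54433·28.9 + 32693·28.9 + 54565·21.3 = 3680175.9.
Share for A: 1573113.7/3680175.9 = 0.42746.
n_A = 80 × 0.42746 = 34.196... → 34.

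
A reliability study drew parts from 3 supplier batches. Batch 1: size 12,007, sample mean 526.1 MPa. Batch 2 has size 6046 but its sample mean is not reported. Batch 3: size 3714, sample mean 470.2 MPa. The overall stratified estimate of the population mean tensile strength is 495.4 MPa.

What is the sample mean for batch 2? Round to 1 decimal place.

Σ Nₕx̄ₕ = N·μ, so 6046·x̄_2 = 21767·495.4 − (12007·526.1 + 3714·470.2).
= 10783371.8 − 8063205.5 = 2720166.3.
x̄_2 = 2720166.3 / 6046 = 449.912... → 449.9.

449.9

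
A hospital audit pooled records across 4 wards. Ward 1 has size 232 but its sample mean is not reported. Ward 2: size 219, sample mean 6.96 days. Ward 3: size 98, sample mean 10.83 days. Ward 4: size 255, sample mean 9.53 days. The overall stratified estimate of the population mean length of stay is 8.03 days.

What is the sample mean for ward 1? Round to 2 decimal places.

Σ Nₕx̄ₕ = N·μ, so 232·x̄_1 = 804·8.03 − (219·6.96 + 98·10.83 + 255·9.53).
= 6456.12 − 5015.73 = 1440.39.
x̄_1 = 1440.39 / 232 = 6.2086... → 6.21.

6.21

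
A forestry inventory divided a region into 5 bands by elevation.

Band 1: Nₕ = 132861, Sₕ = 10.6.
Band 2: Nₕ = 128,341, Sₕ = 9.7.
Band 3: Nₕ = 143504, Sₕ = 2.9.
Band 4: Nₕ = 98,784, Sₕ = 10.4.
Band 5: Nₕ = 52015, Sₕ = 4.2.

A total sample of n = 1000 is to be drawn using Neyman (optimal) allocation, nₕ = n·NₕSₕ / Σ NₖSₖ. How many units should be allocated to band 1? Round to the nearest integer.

1: NₕSₕ = 132861·10.6 = 1408326.6
2: NₕSₕ = 128341·9.7 = 1244907.7
3: NₕSₕ = 143504·2.9 = 416161.6
4: NₕSₕ = 98784·10.4 = 1027353.6
5: NₕSₕ = 52015·4.2 = 218463
Σ NₕSₕ = 4315212.5.
n_1 = 1000·1408326.6/4315212.5 = 326.363... → 326.

326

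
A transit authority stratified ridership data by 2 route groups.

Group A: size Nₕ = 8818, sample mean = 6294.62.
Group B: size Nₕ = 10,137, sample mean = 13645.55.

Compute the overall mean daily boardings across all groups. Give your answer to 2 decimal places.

10225.85

N = 18955; weights Wₕ = Nₕ/N = (0.4652, 0.5348).
x̄_st = Σ Wₕ·x̄ₕ = 0.4652·6294.62 + 0.5348·13645.55 ≈ 10225.8454...
→ 10225.85.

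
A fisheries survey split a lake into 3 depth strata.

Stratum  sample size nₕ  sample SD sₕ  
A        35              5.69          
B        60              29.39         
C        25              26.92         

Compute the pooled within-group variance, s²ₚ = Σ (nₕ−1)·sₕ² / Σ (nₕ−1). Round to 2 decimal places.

593.64

A: (35−1)·5.69² = 34·32.3761 = 1100.7874
B: (60−1)·29.39² = 59·863.7721 = 50962.5539
C: (25−1)·26.92² = 24·724.6864 = 17392.4736
Numerator = 69455.8149; denominator = Σ(nₕ−1) = 117.
s²ₚ = 69455.8149/117 = 593.6394... → 593.64.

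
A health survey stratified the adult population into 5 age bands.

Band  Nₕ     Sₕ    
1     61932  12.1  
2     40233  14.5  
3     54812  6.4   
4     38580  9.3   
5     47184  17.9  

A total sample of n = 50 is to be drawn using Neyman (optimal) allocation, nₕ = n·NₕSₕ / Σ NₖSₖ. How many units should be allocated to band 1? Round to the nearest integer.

1: NₕSₕ = 61932·12.1 = 749377.2
2: NₕSₕ = 40233·14.5 = 583378.5
3: NₕSₕ = 54812·6.4 = 350796.8
4: NₕSₕ = 38580·9.3 = 358794
5: NₕSₕ = 47184·17.9 = 844593.6
Σ NₕSₕ = 2886940.1.
n_1 = 50·749377.2/2886940.1 = 12.979... → 13.

13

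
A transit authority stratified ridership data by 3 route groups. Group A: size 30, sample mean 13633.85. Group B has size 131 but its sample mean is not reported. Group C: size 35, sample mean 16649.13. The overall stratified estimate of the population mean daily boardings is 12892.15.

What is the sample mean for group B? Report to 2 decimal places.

11718.52

N = 30 + 131 + 35 = 196.
Overall total = μ·N = 12892.15·196 = 2526861.4.
Subtract the known strata: 30·13633.85 + 35·16649.13 = 991735.05.
Remaining total for group B: 2526861.4 − 991735.05 = 1535126.35.
Divide by its size: 1535126.35 / 131 = 11718.5218... → 11718.52.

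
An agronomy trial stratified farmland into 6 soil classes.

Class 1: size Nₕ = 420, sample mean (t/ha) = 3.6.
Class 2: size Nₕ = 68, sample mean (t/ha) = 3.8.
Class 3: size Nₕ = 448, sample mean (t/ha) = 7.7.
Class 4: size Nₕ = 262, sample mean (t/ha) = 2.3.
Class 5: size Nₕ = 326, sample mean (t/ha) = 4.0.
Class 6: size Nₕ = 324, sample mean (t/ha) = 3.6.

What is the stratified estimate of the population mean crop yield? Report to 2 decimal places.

4.49

N = 1848; weights Wₕ = Nₕ/N = (0.2273, 0.0368, 0.2424, 0.1418, 0.1764, 0.1753).
x̄_st = Σ Wₕ·x̄ₕ = 0.2273·3.6 + 0.0368·3.8 + 0.2424·7.7 + 0.1418·2.3 + 0.1764·4.0 + 0.1753·3.6 ≈ 4.4876...
→ 4.49.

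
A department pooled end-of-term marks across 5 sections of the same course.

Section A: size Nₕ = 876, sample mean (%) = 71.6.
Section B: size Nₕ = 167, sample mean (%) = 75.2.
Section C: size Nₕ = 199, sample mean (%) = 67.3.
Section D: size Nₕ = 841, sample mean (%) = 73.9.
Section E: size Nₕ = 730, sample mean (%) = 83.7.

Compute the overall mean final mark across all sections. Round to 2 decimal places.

75.34

x̄_st = (Σ Nₕx̄ₕ) / (Σ Nₕ) = (876·71.6 + 167·75.2 + 199·67.3 + 841·73.9 + 730·83.7) / 2813
= 211923.6 / 2813 = 75.3372... → 75.34.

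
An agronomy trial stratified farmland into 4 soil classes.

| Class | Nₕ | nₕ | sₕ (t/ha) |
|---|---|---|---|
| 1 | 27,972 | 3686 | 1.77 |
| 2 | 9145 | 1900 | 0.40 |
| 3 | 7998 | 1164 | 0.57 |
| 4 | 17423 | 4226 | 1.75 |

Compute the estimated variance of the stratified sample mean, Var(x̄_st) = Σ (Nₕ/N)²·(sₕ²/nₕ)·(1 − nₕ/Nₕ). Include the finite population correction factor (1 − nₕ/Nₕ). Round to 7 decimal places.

N = 62538. Term for each stratum: Wₕ²sₕ²/nₕ·(1−nₕ/Nₕ).
Var(x̄_st) = 0.0001476328 + 0.0000014266 + 0.0000039009 + 0.0000426046 = 0.0001955649 → 0.0001956.

0.0001956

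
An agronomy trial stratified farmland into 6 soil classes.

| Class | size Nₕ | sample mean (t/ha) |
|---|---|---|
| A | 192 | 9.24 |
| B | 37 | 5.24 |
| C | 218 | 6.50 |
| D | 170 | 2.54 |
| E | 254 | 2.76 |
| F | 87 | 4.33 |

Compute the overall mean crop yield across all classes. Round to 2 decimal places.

N = 958; weights Wₕ = Nₕ/N = (0.2004, 0.0386, 0.2276, 0.1775, 0.2651, 0.0908).
x̄_st = Σ Wₕ·x̄ₕ = 0.2004·9.24 + 0.0386·5.24 + 0.2276·6.50 + 0.1775·2.54 + 0.2651·2.76 + 0.0908·4.33 ≈ 5.1091...
→ 5.11.

5.11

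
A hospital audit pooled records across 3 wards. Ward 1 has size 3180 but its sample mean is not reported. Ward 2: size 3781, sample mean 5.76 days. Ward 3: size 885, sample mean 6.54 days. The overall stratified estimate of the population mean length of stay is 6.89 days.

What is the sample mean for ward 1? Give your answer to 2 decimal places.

8.33

N = 3180 + 3781 + 885 = 7846.
Overall total = μ·N = 6.89·7846 = 54058.94.
Subtract the known strata: 3781·5.76 + 885·6.54 = 27566.46.
Remaining total for ward 1: 54058.94 − 27566.46 = 26492.48.
Divide by its size: 26492.48 / 3180 = 8.3310... → 8.33.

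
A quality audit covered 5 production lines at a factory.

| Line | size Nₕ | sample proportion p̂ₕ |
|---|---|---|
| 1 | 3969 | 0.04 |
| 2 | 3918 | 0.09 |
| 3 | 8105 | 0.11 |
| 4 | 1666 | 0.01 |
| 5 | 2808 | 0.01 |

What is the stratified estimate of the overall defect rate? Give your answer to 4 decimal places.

N = 3969 + 3918 + 8105 + 1666 + 2808 = 20466.
Overall proportion = Σ (Nₕ/N)·p̂ₕ.
Σ Nₕp̂ₕ = 158.76 + 352.62 + 891.55 + 16.66 + 28.08 = 1447.67.
1447.67 / 20466 = 0.070735... → 0.0707.

0.0707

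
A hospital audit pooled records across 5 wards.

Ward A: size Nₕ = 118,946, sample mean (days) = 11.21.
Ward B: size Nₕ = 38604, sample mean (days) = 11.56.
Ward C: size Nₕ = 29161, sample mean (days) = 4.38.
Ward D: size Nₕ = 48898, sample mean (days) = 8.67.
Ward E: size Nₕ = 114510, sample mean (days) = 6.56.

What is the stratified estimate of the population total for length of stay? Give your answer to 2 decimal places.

A: 118946·11.21 = 1333384.66
B: 38604·11.56 = 446262.24
C: 29161·4.38 = 127725.18
D: 48898·8.67 = 423945.66
E: 114510·6.56 = 751185.6
τ̂ = Σ Nₕx̄ₕ = 3082503.34.

3082503.34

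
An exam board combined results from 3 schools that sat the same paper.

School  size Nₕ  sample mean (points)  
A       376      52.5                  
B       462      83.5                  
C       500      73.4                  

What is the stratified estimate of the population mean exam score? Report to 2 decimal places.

71.01

N = 376 + 462 + 500 = 1338.
Overall mean = Σ (Nₕ/N)·x̄ₕ — weight by population share, not a simple average.
Σ Nₕx̄ₕ = 376·52.5 + 462·83.5 + 500·73.4 = 19740 + 38577 + 36700 = 95017.
Divide by N: 95017 / 1338 = 71.0142... → 71.01.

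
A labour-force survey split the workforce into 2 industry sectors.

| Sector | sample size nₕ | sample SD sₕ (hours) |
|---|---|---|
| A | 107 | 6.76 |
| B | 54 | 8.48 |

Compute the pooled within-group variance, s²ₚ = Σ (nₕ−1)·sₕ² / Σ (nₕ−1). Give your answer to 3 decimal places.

54.435

Degrees of freedom: 106 + 53 = 159.
Σ(nₕ−1)sₕ² = 106·45.6976 + 53·71.9104 = 8655.1968.
s²ₚ = 8655.1968 / 159 = 54.4352 → 54.435.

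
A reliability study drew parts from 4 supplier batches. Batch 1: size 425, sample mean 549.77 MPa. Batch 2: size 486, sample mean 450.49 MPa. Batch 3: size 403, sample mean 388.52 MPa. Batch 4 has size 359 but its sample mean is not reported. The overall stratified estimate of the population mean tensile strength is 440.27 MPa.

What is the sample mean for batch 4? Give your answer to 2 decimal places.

Σ Nₕx̄ₕ = N·μ, so 359·x̄_4 = 1673·440.27 − (425·549.77 + 486·450.49 + 403·388.52).
= 736571.71 − 609163.95 = 127407.76.
x̄_4 = 127407.76 / 359 = 354.8963... → 354.90.

354.90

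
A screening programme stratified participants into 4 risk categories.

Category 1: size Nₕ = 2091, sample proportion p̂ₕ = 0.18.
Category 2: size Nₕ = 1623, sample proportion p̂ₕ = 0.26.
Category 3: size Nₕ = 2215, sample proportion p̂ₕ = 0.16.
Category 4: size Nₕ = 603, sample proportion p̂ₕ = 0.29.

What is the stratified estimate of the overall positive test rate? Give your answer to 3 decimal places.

Wₕ = Nₕ/N with N = 6532: 0.3201, 0.2485, 0.3391, 0.0923.
p̂_st = 0.3201·0.18 + 0.2485·0.26 + 0.3391·0.16 + 0.0923·0.29 ≈ 0.20325... → 0.203.

0.203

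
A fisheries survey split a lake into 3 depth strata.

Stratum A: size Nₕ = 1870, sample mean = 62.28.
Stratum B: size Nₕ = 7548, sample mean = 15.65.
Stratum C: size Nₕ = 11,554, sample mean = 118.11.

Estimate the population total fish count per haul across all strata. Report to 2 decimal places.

Population total = Σ Nₕ·x̄ₕ (each stratum's size times its mean).
1870·62.28 + 7548·15.65 + 11554·118.11 = 116463.6 + 118126.2 + 1364642.94 = 1599232.74.

1599232.74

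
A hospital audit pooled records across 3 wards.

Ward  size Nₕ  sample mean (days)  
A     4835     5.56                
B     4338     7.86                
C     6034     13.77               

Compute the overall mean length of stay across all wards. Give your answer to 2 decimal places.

9.47

N = 4835 + 4338 + 6034 = 15207.
The stratified mean weights each stratum mean by its population share Nₕ/N.
Σ Nₕx̄ₕ = 4835·5.56 + 4338·7.86 + 6034·13.77 = 26882.6 + 34096.68 + 83088.18 = 144067.46.
Divide by N: 144067.46 / 15207 = 9.4738... → 9.47.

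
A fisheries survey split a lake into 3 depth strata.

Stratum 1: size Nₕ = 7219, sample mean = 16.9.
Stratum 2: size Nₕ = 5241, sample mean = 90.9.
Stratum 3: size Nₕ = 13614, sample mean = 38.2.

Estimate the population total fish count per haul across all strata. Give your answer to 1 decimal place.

1118462.8

1: 7219·16.9 = 122001.1
2: 5241·90.9 = 476406.9
3: 13614·38.2 = 520054.8
τ̂ = Σ Nₕx̄ₕ = 1118462.8.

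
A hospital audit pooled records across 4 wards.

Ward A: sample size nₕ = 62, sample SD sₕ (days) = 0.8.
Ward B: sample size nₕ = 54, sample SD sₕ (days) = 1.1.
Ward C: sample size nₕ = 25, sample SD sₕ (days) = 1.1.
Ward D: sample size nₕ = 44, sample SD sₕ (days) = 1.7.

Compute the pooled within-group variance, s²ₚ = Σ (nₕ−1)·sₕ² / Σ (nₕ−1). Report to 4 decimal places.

Degrees of freedom: 61 + 53 + 24 + 43 = 181.
Σ(nₕ−1)sₕ² = 61·0.64 + 53·1.21 + 24·1.21 + 43·2.89 = 256.48.
s²ₚ = 256.48 / 181 = 1.417017... → 1.4170.

1.4170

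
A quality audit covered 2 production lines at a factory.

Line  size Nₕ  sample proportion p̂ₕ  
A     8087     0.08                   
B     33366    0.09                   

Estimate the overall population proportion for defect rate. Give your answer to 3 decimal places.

0.088

N = 8087 + 33366 = 41453.
Overall proportion = Σ (Nₕ/N)·p̂ₕ.
Σ Nₕp̂ₕ = 646.96 + 3002.94 = 3649.9.
3649.9 / 41453 = 0.08805... → 0.088.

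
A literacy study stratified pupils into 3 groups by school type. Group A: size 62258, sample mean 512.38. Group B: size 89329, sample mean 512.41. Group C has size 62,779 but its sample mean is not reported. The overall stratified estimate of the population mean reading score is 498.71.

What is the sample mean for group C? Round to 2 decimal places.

N = 62258 + 89329 + 62779 = 214366.
Overall total = μ·N = 498.71·214366 = 106906467.86.
Subtract the known strata: 62258·512.38 + 89329·512.41 = 77672826.93.
Remaining total for group C: 106906467.86 − 77672826.93 = 29233640.93.
Divide by its size: 29233640.93 / 62779 = 465.6596... → 465.66.

465.66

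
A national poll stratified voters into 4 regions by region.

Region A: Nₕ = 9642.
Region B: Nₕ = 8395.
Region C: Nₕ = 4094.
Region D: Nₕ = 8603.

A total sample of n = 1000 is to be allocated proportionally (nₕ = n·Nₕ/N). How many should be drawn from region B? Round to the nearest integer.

273

N = 9642 + 8395 + 4094 + 8603 = 30734.
n_B = 1000·8395/30734 = 273.150... → 273.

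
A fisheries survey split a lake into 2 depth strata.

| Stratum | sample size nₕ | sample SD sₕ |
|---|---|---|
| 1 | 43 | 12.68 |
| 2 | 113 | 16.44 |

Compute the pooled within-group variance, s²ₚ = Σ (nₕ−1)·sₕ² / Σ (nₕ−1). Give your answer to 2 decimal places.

240.41

1: (43−1)·12.68² = 42·160.7824 = 6752.8608
2: (113−1)·16.44² = 112·270.2736 = 30270.6432
Numerator = 37023.504; denominator = Σ(nₕ−1) = 154.
s²ₚ = 37023.504/154 = 240.4124... → 240.41.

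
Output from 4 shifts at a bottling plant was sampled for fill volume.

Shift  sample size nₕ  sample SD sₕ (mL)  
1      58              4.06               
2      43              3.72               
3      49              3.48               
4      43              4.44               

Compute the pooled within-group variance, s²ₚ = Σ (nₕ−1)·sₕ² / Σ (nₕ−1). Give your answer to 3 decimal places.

15.503

1: (58−1)·4.06² = 57·16.4836 = 939.5652
2: (43−1)·3.72² = 42·13.8384 = 581.2128
3: (49−1)·3.48² = 48·12.1104 = 581.2992
4: (43−1)·4.44² = 42·19.7136 = 827.9712
Numerator = 2930.0484; denominator = Σ(nₕ−1) = 189.
s²ₚ = 2930.0484/189 = 15.50290... → 15.503.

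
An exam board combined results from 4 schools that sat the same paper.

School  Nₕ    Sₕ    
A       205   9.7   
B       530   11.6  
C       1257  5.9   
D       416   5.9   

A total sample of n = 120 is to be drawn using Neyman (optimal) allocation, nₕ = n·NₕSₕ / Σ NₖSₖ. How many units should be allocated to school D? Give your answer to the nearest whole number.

A: NₕSₕ = 205·9.7 = 1988.5
B: NₕSₕ = 530·11.6 = 6148
C: NₕSₕ = 1257·5.9 = 7416.3
D: NₕSₕ = 416·5.9 = 2454.4
Σ NₕSₕ = 18007.2.
n_D = 120·2454.4/18007.2 = 16.356... → 16.

16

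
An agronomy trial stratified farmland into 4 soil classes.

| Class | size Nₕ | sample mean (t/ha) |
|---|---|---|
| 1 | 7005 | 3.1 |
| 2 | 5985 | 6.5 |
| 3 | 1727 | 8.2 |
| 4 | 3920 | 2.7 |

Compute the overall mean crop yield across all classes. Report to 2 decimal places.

4.58

N = 18637; weights Wₕ = Nₕ/N = (0.3759, 0.3211, 0.0927, 0.2103).
x̄_st = Σ Wₕ·x̄ₕ = 0.3759·3.1 + 0.3211·6.5 + 0.0927·8.2 + 0.2103·2.7 ≈ 4.5803...
→ 4.58.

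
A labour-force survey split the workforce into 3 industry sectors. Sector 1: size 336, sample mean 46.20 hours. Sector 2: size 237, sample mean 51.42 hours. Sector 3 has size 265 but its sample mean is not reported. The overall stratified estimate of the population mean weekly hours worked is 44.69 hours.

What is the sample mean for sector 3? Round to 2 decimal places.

Σ Nₕx̄ₕ = N·μ, so 265·x̄_3 = 838·44.69 − (336·46.20 + 237·51.42).
= 37450.22 − 27709.74 = 9740.48.
x̄_3 = 9740.48 / 265 = 36.7565... → 36.76.

36.76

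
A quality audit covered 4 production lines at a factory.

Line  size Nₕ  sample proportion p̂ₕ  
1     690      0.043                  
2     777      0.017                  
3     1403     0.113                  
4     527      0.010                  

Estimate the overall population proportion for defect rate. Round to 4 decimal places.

N = 690 + 777 + 1403 + 527 = 3397.
Overall proportion = Σ (Nₕ/N)·p̂ₕ.
Σ Nₕp̂ₕ = 29.67 + 13.209 + 158.539 + 5.27 = 206.688.
206.688 / 3397 = 0.060844... → 0.0608.

0.0608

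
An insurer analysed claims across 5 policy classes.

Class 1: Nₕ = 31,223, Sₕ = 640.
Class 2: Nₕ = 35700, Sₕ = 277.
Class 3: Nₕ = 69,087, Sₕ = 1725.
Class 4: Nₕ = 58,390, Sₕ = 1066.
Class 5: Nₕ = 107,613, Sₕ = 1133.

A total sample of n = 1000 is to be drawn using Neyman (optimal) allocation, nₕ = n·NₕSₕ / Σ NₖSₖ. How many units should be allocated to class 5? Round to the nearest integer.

366

1: NₕSₕ = 31223·640 = 19982720
2: NₕSₕ = 35700·277 = 9888900
3: NₕSₕ = 69087·1725 = 119175075
4: NₕSₕ = 58390·1066 = 62243740
5: NₕSₕ = 107613·1133 = 121925529
Σ NₕSₕ = 333215964.
n_5 = 1000·121925529/333215964 = 365.905... → 366.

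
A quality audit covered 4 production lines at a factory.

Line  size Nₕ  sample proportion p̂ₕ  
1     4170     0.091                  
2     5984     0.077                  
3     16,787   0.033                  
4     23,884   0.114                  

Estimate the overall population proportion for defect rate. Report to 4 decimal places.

0.0810

Wₕ = Nₕ/N with N = 50825: 0.0820, 0.1177, 0.3303, 0.4699.
p̂_st = 0.0820·0.091 + 0.1177·0.077 + 0.3303·0.033 + 0.4699·0.114 ≈ 0.081003... → 0.0810.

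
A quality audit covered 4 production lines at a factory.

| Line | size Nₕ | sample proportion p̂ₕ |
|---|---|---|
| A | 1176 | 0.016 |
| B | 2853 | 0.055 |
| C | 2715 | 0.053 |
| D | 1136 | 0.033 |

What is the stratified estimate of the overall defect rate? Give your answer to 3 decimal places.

0.045

N = 1176 + 2853 + 2715 + 1136 = 7880.
Overall proportion = Σ (Nₕ/N)·p̂ₕ.
Σ Nₕp̂ₕ = 18.816 + 156.915 + 143.895 + 37.488 = 357.114.
357.114 / 7880 = 0.04532... → 0.045.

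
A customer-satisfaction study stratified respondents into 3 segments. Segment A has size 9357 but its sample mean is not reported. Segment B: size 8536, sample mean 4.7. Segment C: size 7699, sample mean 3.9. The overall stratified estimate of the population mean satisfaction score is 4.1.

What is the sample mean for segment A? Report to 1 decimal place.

N = 9357 + 8536 + 7699 = 25592.
Overall total = μ·N = 4.1·25592 = 104927.2.
Subtract the known strata: 8536·4.7 + 7699·3.9 = 70145.3.
Remaining total for segment A: 104927.2 − 70145.3 = 34781.9.
Divide by its size: 34781.9 / 9357 = 3.717... → 3.7.

3.7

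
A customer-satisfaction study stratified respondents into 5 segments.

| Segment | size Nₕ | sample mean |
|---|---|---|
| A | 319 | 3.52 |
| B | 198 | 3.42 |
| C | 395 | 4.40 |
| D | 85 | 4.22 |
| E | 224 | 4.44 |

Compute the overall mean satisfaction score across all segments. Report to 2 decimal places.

4.01

N = 319 + 198 + 395 + 85 + 224 = 1221.
The stratified mean weights each stratum mean by its population share Nₕ/N.
Σ Nₕx̄ₕ = 319·3.52 + 198·3.42 + 395·4.40 + 85·4.22 + 224·4.44 = 1122.88 + 677.16 + 1738 + 358.7 + 994.56 = 4891.3.
Divide by N: 4891.3 / 1221 = 4.0060... → 4.01.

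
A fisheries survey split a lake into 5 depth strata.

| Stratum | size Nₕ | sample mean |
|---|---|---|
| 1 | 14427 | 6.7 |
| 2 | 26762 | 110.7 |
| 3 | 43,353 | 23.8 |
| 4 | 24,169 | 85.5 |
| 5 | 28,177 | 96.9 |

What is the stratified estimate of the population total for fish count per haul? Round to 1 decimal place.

8887816.5

1: 14427·6.7 = 96660.9
2: 26762·110.7 = 2962553.4
3: 43353·23.8 = 1031801.4
4: 24169·85.5 = 2066449.5
5: 28177·96.9 = 2730351.3
τ̂ = Σ Nₕx̄ₕ = 8887816.5.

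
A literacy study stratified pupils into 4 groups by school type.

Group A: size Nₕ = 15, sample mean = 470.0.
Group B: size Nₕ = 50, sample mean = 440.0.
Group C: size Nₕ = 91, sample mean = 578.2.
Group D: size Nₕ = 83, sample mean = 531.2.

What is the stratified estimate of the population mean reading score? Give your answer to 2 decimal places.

526.17

N = 239; weights Wₕ = Nₕ/N = (0.0628, 0.2092, 0.3808, 0.3473).
x̄_st = Σ Wₕ·x̄ₕ = 0.0628·470.0 + 0.2092·440.0 + 0.3808·578.2 + 0.3473·531.2 ≈ 526.1749...
→ 526.17.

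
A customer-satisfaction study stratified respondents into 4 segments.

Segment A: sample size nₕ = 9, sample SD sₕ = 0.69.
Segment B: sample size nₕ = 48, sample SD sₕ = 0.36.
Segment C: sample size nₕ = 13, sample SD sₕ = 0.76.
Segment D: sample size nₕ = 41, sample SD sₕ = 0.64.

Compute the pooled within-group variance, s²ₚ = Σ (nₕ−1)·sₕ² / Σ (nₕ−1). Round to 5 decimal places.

Degrees of freedom: 8 + 47 + 12 + 40 = 107.
Σ(nₕ−1)sₕ² = 8·0.4761 + 47·0.1296 + 12·0.5776 + 40·0.4096 = 33.2152.
s²ₚ = 33.2152 / 107 = 0.3104224... → 0.31042.

0.31042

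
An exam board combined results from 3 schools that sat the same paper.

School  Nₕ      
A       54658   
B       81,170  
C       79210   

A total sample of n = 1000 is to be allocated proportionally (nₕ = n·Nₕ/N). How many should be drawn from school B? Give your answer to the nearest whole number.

Share of school B = 81170/215038 = 0.37747.
Allocate 1000 × 0.37747 = 377.468... → 377.

377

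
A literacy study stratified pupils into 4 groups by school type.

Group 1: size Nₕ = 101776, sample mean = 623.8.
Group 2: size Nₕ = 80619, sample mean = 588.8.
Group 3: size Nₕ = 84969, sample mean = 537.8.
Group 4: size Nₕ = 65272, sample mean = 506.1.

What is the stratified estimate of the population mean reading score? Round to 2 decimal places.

570.25

N = 101776 + 80619 + 84969 + 65272 = 332636.
Overall mean = Σ (Nₕ/N)·x̄ₕ — weight by population share, not a simple average.
Σ Nₕx̄ₕ = 101776·623.8 + 80619·588.8 + 84969·537.8 + 65272·506.1 = 63487868.8 + 47468467.2 + 45696328.2 + 33034159.2 = 189686823.4.
Divide by N: 189686823.4 / 332636 = 570.2534... → 570.25.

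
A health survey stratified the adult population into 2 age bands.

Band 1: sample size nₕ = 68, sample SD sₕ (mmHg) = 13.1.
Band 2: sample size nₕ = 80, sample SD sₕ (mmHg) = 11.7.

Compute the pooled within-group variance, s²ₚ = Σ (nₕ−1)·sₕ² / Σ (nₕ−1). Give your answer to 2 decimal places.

152.82

Degrees of freedom: 67 + 79 = 146.
Σ(nₕ−1)sₕ² = 67·171.61 + 79·136.89 = 22312.18.
s²ₚ = 22312.18 / 146 = 152.8232... → 152.82.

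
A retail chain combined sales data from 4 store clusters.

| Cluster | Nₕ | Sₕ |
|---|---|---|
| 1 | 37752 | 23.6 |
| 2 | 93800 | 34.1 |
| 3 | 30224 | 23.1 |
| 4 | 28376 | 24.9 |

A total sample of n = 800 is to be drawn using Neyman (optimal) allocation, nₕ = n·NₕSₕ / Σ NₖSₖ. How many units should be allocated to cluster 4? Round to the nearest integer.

103

Σ NₕSₕ = 37752·23.6 + 93800·34.1 + 30224·23.1 + 28376·24.9 = 5494264.
Share for 4: 706562.4/5494264 = 0.12860.
n_4 = 800 × 0.12860 = 102.880... → 103.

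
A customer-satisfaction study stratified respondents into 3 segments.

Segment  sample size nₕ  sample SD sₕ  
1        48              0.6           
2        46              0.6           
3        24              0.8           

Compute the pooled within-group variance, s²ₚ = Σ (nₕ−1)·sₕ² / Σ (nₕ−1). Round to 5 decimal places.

0.41600

Degrees of freedom: 47 + 45 + 23 = 115.
Σ(nₕ−1)sₕ² = 47·0.36 + 45·0.36 + 23·0.64 = 47.84.
s²ₚ = 47.84 / 115 = 0.416 → 0.41600.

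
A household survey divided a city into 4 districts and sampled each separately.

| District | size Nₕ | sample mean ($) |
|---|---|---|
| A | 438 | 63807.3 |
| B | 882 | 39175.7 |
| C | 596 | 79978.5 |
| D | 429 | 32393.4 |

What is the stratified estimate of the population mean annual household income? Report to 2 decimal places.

N = 438 + 882 + 596 + 429 = 2345.
The stratified mean weights each stratum mean by its population share Nₕ/N.
Σ Nₕx̄ₕ = 438·63807.3 + 882·39175.7 + 596·79978.5 + 429·32393.4 = 27947597.4 + 34552967.4 + 47667186 + 13896768.6 = 124064519.4.
Divide by N: 124064519.4 / 2345 = 52905.9784... → 52905.98.

52905.98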